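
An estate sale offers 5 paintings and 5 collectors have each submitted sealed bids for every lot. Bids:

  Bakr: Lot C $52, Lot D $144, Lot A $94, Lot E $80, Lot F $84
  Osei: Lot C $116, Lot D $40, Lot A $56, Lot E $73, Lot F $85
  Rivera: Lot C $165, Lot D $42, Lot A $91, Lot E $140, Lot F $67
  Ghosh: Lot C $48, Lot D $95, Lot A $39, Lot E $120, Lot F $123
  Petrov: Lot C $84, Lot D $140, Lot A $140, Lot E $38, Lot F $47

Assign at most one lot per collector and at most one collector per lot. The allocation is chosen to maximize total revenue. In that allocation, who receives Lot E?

Rivera receives Lot E.

Treat this as an assignment problem: match each collector to one lot.
Optimal: Bakr→Lot D ($144), Osei→Lot C ($116), Rivera→Lot E ($140), Ghosh→Lot F ($123), Petrov→Lot A ($140) — total 144+116+140+123+140 = $663.
Max-entry greedy (repeatedly take the single best remaining cell) gives $645, worse by 18.
Next-best assignment: Bakr→Lot D, Osei→Lot F, Rivera→Lot C, Ghosh→Lot E, Petrov→Lot A = $654.
Swapping Bakr↔Petrov (Bakr→Lot A $94, Petrov→Lot D $140) loses 50.
No other one-to-one assignment exceeds $663.
Rivera's own top lot is Lot C ($165), but forcing Rivera→Lot C and reassigning the rest optimally gives only $654 — worse by 9.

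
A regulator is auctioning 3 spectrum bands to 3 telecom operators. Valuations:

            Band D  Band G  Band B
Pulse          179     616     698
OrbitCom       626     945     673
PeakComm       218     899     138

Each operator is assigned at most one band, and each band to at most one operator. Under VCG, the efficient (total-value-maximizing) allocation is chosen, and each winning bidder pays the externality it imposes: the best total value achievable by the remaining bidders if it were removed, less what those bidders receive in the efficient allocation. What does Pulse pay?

Pulse pays $47M.

Efficient allocation: Pulse→Band B ($698M), OrbitCom→Band D ($626M), PeakComm→Band G ($899M); total welfare W = $2223M.
Pulse receives Band B at value $698M, so the others get W − 698 = $1525M.
Without Pulse: best allocation of the remaining 2 bidders over all 3 bands is OrbitCom→Band B ($673M), PeakComm→Band G ($899M), total $1572M.
VCG payment = (others' best without Pulse) − (others' welfare with Pulse) = 1572 − 1525 = $47M.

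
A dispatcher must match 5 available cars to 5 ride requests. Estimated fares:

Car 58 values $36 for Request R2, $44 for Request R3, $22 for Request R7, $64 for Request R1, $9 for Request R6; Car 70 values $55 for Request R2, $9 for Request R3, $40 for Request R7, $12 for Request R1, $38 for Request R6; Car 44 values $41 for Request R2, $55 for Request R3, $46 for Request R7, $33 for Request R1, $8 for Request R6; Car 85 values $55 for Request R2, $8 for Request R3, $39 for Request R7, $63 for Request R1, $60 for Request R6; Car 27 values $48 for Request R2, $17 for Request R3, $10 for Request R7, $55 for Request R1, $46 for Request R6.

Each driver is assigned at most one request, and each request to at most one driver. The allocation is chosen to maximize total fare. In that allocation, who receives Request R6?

Car 85 receives Request R6.

This is the linear assignment problem.
Optimal: Car 58→Request R1 ($64), Car 70→Request R7 ($40), Car 44→Request R3 ($55), Car 85→Request R6 ($60), Car 27→Request R2 ($48) — total 64+40+55+60+48 = $267.
Row-greedy (each driver in turn takes its best remaining request) gives $244, worse by 23.
Swapping Car 85↔Car 58 (Car 85→Request R1 $63, Car 58→Request R6 $9) loses 52.
Every other assignment is strictly worse.
Car 85's own top request is Request R1 ($63), but forcing Car 85→Request R1 and reassigning the rest optimally gives only $254 — worse by 13.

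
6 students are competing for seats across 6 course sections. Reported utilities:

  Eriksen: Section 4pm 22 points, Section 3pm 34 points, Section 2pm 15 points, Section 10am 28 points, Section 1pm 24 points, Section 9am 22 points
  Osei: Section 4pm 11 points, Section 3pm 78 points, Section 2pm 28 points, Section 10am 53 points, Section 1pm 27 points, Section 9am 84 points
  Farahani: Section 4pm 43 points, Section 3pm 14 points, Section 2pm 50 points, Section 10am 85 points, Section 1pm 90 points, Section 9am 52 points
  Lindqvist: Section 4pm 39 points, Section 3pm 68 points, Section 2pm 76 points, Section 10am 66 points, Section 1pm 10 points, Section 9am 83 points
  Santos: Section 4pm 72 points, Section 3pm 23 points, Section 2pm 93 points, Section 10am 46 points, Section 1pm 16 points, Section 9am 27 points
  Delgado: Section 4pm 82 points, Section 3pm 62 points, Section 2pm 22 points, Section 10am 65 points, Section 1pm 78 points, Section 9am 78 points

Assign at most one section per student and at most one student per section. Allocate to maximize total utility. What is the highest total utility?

Maximum total: 454 points

This is a one-to-one assignment (maximum-weight bipartite matching).
Optimal: Eriksen→Section 10am (28 points), Osei→Section 3pm (78 points), Farahani→Section 1pm (90 points), Lindqvist→Section 9am (83 points), Santos→Section 2pm (93 points), Delgado→Section 4pm (82 points) — total 28+78+90+83+93+82 = 454 points.
Row-greedy (each student in turn takes its best remaining section) gives 421 points, worse by 33.
Next-best assignment: Eriksen→Section 3pm, Osei→Section 9am, Farahani→Section 1pm, Lindqvist→Section 10am, Santos→Section 2pm, Delgado→Section 4pm = 449 points.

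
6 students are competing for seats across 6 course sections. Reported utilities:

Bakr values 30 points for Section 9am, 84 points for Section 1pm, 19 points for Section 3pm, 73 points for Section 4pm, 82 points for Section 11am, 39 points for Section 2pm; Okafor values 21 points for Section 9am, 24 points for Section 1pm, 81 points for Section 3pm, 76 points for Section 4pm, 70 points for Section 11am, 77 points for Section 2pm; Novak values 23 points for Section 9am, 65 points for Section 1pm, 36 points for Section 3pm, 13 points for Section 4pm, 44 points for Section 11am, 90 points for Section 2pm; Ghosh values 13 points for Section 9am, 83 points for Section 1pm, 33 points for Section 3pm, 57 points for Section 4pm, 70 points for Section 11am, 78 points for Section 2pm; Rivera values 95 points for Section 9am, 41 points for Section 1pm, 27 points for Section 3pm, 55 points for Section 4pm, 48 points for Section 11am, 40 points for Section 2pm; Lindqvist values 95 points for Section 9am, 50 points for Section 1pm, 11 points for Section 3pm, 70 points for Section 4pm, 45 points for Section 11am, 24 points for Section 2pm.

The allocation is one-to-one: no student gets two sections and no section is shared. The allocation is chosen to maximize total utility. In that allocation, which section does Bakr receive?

This is the linear assignment problem.
Optimal: Bakr→Section 11am (82 points), Okafor→Section 3pm (81 points), Novak→Section 2pm (90 points), Ghosh→Section 1pm (83 points), Rivera→Section 9am (95 points), Lindqvist→Section 4pm (70 points) — total 82+81+90+83+95+70 = 501 points.
Next-best assignment: Bakr→Section 1pm, Okafor→Section 3pm, Novak→Section 2pm, Ghosh→Section 11am, Rivera→Section 9am, Lindqvist→Section 4pm = 490 points.
Checked against all permutations: 501 points is optimal.
Bakr's own top section is Section 1pm (84 points), but forcing Bakr→Section 1pm and reassigning the rest optimally gives only 490 points — worse by 11.

Bakr receives Section 11am.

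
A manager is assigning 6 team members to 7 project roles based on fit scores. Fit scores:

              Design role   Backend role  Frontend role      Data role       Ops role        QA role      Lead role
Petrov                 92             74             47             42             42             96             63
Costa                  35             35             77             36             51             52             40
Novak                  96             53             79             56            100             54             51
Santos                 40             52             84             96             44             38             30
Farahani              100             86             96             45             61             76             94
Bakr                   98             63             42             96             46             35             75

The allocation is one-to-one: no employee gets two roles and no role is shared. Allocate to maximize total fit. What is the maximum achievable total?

Maximum total: 561 pts

Optimal: Petrov→QA role (96 pts), Costa→Frontend role (77 pts), Novak→Ops role (100 pts), Santos→Data role (96 pts), Farahani→Lead role (94 pts), Bakr→Design role (98 pts) — total 96+77+100+96+94+98 = 561 pts.
Swapping Costa↔Novak (Costa→Ops role 51 pts, Novak→Frontend role 79 pts) loses 47.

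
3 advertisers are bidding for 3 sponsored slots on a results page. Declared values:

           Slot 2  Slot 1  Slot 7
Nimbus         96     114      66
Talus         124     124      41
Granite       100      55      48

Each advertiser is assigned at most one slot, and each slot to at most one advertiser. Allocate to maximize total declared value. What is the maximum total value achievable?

This is a one-to-one assignment (maximum-weight bipartite matching).
Optimal: Nimbus→Slot 7 ($66), Talus→Slot 1 ($124), Granite→Slot 2 ($100) — total 66+124+100 = $290.
Row-greedy (each advertiser in turn takes its best remaining slot) gives $286, worse by 4.

Max total: $290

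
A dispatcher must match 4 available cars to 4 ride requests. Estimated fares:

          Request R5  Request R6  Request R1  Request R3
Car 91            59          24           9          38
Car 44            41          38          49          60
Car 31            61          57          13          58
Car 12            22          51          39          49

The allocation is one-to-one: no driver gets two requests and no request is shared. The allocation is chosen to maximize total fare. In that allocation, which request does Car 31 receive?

Car 31 receives Request R3.

Treat this as an assignment problem: match each driver to one request.
Optimal: Car 91→Request R5 ($59), Car 44→Request R1 ($49), Car 31→Request R3 ($58), Car 12→Request R6 ($51) — total 59+49+58+51 = $217.
Max-entry greedy (repeatedly take the single best remaining cell) gives $181, worse by 36.
Next-best assignment: Car 91→Request R5, Car 44→Request R3, Car 31→Request R6, Car 12→Request R1 = $215.
Car 31's own top request is Request R5 ($61), but forcing Car 31→Request R5 and reassigning the rest optimally gives only $199 — worse by 18.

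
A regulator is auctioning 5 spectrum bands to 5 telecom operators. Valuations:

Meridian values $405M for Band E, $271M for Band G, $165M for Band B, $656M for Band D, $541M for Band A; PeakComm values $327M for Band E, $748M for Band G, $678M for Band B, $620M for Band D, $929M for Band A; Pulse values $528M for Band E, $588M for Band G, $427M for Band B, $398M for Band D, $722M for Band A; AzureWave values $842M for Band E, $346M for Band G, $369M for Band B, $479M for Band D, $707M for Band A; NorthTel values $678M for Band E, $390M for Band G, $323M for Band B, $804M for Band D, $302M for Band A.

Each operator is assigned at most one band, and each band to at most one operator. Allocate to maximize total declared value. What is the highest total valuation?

This is a one-to-one assignment (maximum-weight bipartite matching).
Optimal: Meridian→Band A ($541M), PeakComm→Band B ($678M), Pulse→Band G ($588M), AzureWave→Band E ($842M), NorthTel→Band D ($804M) — total 541+678+588+842+804 = $3453M.
Max-entry greedy (repeatedly take the single best remaining cell) gives $3328M, worse by 125.
Next-best assignment: Meridian→Band A, PeakComm→Band G, Pulse→Band B, AzureWave→Band E, NorthTel→Band D = $3362M.

Max total: $3453M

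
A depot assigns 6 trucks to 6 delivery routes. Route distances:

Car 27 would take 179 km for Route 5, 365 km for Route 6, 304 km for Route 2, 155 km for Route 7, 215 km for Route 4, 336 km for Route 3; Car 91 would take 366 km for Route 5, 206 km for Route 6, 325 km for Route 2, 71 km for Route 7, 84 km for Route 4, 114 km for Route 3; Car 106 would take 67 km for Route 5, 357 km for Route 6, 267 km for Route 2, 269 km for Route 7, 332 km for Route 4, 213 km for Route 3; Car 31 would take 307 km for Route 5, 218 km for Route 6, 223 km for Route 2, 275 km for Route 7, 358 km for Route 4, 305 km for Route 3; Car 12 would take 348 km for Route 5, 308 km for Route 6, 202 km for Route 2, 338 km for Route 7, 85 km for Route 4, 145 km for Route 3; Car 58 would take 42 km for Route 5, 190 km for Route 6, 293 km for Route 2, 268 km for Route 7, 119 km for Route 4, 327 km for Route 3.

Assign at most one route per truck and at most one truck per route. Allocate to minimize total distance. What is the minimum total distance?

Min total: 834 km

This is a one-to-one assignment (minimum-cost bipartite matching).
Optimal: Car 27→Route 7 (155 km), Car 91→Route 3 (114 km), Car 106→Route 5 (67 km), Car 31→Route 2 (223 km), Car 12→Route 4 (85 km), Car 58→Route 6 (190 km) — total 155+114+67+223+85+190 = 834 km.
Min-entry greedy (repeatedly take the single cheapest remaining cell) gives 933 km, worse by 99.
Checked against all permutations: 834 km is optimal.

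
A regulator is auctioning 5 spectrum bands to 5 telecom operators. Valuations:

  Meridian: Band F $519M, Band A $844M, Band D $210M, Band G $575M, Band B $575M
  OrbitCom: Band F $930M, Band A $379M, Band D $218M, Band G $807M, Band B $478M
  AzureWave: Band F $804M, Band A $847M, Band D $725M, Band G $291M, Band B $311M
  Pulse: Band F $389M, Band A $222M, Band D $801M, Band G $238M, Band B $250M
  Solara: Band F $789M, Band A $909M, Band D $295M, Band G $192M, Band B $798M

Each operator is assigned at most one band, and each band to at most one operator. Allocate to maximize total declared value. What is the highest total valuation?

Maximum total: $4054M

This is a one-to-one assignment (maximum-weight bipartite matching).
Optimal: Meridian→Band A ($844M), OrbitCom→Band G ($807M), AzureWave→Band F ($804M), Pulse→Band D ($801M), Solara→Band B ($798M) — total 844+807+804+801+798 = $4054M.
Row-greedy (each operator in turn takes its best remaining band) gives $2941M, worse by 1113.
Swapping AzureWave↔Meridian (AzureWave→Band A $847M, Meridian→Band F $519M) loses 282.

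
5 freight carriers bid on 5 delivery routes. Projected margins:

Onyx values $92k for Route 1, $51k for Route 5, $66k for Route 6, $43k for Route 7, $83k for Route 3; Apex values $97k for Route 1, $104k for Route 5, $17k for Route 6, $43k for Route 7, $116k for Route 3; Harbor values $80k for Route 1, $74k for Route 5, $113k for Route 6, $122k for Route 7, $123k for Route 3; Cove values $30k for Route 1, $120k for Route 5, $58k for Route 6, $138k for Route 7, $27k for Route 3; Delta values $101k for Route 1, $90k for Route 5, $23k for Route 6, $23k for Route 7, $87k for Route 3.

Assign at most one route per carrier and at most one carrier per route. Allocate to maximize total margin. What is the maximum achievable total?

Maximum total: $549k

Optimal: Onyx→Route 1 ($92k), Apex→Route 3 ($116k), Harbor→Route 6 ($113k), Cove→Route 7 ($138k), Delta→Route 5 ($90k) — total 92+116+113+138+90 = $549k.
Column-greedy (each route in turn goes to its best remaining carrier) gives $493k, worse by 56.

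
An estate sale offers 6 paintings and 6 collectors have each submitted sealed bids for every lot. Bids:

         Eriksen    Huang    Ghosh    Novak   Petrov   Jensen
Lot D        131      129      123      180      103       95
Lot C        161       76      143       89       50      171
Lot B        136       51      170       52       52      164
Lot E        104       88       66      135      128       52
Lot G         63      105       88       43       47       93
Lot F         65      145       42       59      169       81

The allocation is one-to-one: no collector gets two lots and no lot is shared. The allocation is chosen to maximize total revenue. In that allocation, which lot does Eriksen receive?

This is a one-to-one assignment (maximum-weight bipartite matching).
Optimal: Eriksen→Lot E ($104), Huang→Lot G ($105), Ghosh→Lot B ($170), Novak→Lot D ($180), Petrov→Lot F ($169), Jensen→Lot C ($171) — total 104+105+170+180+169+171 = $899.
Row-greedy (each collector in turn takes its best remaining lot) gives $877, worse by 22.
Every other assignment is strictly worse.
Eriksen's own top lot is Lot C ($161), but forcing Eriksen→Lot C and reassigning the rest optimally gives only $877 — worse by 22.

Eriksen receives Lot E.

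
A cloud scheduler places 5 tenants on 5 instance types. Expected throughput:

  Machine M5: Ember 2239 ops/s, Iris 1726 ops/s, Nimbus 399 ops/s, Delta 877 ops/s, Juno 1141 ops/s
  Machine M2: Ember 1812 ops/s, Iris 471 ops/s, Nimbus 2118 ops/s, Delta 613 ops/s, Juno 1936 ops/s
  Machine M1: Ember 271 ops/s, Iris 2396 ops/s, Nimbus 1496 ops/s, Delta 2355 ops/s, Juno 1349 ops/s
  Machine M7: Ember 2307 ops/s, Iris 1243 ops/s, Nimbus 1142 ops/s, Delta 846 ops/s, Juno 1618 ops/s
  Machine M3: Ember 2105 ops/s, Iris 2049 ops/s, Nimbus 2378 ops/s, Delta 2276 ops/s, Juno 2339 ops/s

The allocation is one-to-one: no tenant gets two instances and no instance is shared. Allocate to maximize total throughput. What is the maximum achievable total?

This is the linear assignment problem.
Optimal: Ember→Machine M7 (2307 ops/s), Iris→Machine M5 (1726 ops/s), Nimbus→Machine M2 (2118 ops/s), Delta→Machine M1 (2355 ops/s), Juno→Machine M3 (2339 ops/s) — total 2307+1726+2118+2355+2339 = 10845 ops/s.
Max-entry greedy (repeatedly take the single best remaining cell) gives 9894 ops/s, worse by 951.
Next-best assignment: Ember→Machine M7, Iris→Machine M5, Nimbus→Machine M3, Delta→Machine M1, Juno→Machine M2 = 10702 ops/s.

Maximum total: 10845 ops/s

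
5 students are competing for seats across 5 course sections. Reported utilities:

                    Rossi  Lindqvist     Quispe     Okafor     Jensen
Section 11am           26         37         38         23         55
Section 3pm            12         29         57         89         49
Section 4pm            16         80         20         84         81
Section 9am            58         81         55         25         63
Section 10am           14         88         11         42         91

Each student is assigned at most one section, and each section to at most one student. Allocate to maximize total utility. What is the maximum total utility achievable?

Max total: 356 points

Optimal: Rossi→Section 9am (58 points), Lindqvist→Section 4pm (80 points), Quispe→Section 11am (38 points), Okafor→Section 3pm (89 points), Jensen→Section 10am (91 points) — total 58+80+38+89+91 = 356 points.
Max-entry greedy (repeatedly take the single best remaining cell) gives 315 points, worse by 41.
Next-best assignment: Rossi→Section 9am, Lindqvist→Section 10am, Quispe→Section 11am, Okafor→Section 3pm, Jensen→Section 4pm = 354 points.
Swapping Lindqvist↔Jensen (Lindqvist→Section 10am 88 points, Jensen→Section 4pm 81 points) loses 2.
Checked against all permutations: 356 points is optimal.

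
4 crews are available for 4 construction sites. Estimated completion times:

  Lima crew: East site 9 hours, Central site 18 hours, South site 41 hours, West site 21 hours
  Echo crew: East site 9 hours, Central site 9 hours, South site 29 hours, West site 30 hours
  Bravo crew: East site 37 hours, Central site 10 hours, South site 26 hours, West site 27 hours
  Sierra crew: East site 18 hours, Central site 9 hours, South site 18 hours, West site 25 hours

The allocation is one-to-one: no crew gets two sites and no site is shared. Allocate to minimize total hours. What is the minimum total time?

Optimal: Lima crew→West site (21 hours), Echo crew→East site (9 hours), Bravo crew→Central site (10 hours), Sierra crew→South site (18 hours) — total 21+9+10+18 = 58 hours.
Min-entry greedy (repeatedly take the single cheapest remaining cell) gives 63 hours, worse by 5.
Swapping Echo crew↔Bravo crew (Echo crew→Central site 9 hours, Bravo crew→East site 37 hours) adds 27.

Min total: 58 hours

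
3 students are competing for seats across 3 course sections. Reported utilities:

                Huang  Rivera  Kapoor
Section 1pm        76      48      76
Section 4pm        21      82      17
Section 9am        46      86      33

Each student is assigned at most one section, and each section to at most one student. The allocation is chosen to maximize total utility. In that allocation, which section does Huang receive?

Huang receives Section 9am.

Optimal: Huang→Section 9am (46 points), Rivera→Section 4pm (82 points), Kapoor→Section 1pm (76 points) — total 46+82+76 = 204 points.
Column-greedy (each section in turn goes to its best remaining student) gives 191 points, worse by 13.
Next-best assignment: Huang→Section 1pm, Rivera→Section 4pm, Kapoor→Section 9am = 191 points.
Swapping Huang↔Rivera (Huang→Section 4pm 21 points, Rivera→Section 9am 86 points) loses 21.
Huang's own top section is Section 1pm (76 points), but forcing Huang→Section 1pm and reassigning the rest optimally gives only 191 points — worse by 13.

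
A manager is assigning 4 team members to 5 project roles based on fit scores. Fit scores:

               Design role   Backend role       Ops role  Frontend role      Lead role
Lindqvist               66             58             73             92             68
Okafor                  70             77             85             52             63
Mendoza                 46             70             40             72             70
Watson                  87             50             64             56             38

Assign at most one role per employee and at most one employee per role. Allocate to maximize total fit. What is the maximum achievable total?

Optimal: Lindqvist→Frontend role (92 pts), Okafor→Ops role (85 pts), Mendoza→Backend role (70 pts), Watson→Design role (87 pts) — total 92+85+70+87 = 334 pts.
Swapping Watson↔Lindqvist (Watson→Frontend role 56 pts, Lindqvist→Design role 66 pts) loses 57.

Max total: 334 pts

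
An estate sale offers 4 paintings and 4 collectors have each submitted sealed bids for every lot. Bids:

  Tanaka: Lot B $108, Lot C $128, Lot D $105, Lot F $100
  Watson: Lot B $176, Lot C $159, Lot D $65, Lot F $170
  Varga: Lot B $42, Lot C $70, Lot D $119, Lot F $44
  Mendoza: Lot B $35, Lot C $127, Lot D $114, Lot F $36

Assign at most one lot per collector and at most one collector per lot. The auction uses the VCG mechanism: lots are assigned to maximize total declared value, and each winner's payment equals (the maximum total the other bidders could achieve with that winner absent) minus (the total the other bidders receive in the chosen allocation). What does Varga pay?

Varga pays $13.

Efficient allocation: Tanaka→Lot B ($108), Watson→Lot F ($170), Varga→Lot D ($119), Mendoza→Lot C ($127); total welfare W = $524.
Varga receives Lot D at value $119, so the others get W − 119 = $405.
Without Varga: best allocation of the remaining 3 bidders over all 4 lots is Tanaka→Lot C ($128), Watson→Lot B ($176), Mendoza→Lot D ($114), total $418.
VCG payment = (others' best without Varga) − (others' welfare with Varga) = 418 − 405 = $13.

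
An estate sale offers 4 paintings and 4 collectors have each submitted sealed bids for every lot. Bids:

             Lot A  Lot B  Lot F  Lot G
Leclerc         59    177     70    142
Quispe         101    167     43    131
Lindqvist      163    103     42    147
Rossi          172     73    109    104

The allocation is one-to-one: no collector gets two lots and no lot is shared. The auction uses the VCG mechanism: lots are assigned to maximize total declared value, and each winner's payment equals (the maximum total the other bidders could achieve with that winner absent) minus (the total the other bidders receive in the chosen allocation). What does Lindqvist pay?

Lindqvist pays $63.

Efficient allocation: Leclerc→Lot G ($142), Quispe→Lot B ($167), Lindqvist→Lot A ($163), Rossi→Lot F ($109); total welfare W = $581.
Lindqvist receives Lot A at value $163, so the others get W − 163 = $418.
Without Lindqvist: best allocation of the remaining 3 bidders over all 4 lots is Leclerc→Lot G ($142), Quispe→Lot B ($167), Rossi→Lot A ($172), total $481.
VCG payment = (others' best without Lindqvist) − (others' welfare with Lindqvist) = 481 − 418 = $63.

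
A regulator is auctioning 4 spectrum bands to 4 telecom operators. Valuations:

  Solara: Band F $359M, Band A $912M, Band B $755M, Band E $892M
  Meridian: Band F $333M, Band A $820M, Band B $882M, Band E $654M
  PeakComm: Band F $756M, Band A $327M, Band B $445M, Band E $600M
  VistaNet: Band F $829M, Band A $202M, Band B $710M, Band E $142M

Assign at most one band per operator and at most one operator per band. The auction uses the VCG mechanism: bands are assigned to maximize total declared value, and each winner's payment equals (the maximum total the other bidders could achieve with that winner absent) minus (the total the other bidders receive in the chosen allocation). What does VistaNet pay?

VistaNet pays $156M.

Efficient allocation: Solara→Band A ($912M), Meridian→Band B ($882M), PeakComm→Band E ($600M), VistaNet→Band F ($829M); total welfare W = $3223M.
VistaNet receives Band F at value $829M, so the others get W − 829 = $2394M.
Without VistaNet: best allocation of the remaining 3 bidders over all 4 bands is Solara→Band A ($912M), Meridian→Band B ($882M), PeakComm→Band F ($756M), total $2550M.
VCG payment = (others' best without VistaNet) − (others' welfare with VistaNet) = 2550 − 2394 = $156M.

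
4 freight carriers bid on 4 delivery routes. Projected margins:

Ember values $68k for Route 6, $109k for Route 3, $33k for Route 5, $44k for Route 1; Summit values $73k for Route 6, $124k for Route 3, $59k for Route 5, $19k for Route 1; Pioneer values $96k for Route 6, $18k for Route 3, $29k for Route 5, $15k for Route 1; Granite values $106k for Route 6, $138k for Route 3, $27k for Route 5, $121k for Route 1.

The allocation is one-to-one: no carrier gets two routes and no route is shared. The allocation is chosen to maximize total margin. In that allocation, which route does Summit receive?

Treat this as an assignment problem: match each carrier to one route.
Optimal: Ember→Route 3 ($109k), Summit→Route 5 ($59k), Pioneer→Route 6 ($96k), Granite→Route 1 ($121k) — total 109+59+96+121 = $385k.
Max-entry greedy (repeatedly take the single best remaining cell) gives $337k, worse by 48.
Next-best assignment: Ember→Route 5, Summit→Route 3, Pioneer→Route 6, Granite→Route 1 = $374k.
Swapping Granite↔Summit (Granite→Route 5 $27k, Summit→Route 1 $19k) loses 134.
Summit's own top route is Route 3 ($124k), but forcing Summit→Route 3 and reassigning the rest optimally gives only $374k — worse by 11.

Summit receives Route 5.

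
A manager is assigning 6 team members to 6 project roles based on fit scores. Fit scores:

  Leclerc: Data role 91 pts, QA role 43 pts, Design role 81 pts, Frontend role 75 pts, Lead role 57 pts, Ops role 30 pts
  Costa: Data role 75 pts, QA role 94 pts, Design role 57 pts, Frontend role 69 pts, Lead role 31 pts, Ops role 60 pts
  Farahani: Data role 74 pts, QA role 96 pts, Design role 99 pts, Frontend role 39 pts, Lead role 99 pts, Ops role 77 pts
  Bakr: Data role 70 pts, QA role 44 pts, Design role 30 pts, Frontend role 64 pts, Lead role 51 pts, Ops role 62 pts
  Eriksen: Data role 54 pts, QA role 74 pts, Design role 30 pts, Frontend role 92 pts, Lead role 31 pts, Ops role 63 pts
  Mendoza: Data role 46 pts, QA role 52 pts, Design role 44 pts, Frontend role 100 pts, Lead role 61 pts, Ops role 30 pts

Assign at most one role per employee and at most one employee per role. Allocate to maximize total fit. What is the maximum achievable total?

Maximum total: 507 pts

Optimal: Leclerc→Design role (81 pts), Costa→QA role (94 pts), Farahani→Lead role (99 pts), Bakr→Data role (70 pts), Eriksen→Ops role (63 pts), Mendoza→Frontend role (100 pts) — total 81+94+99+70+63+100 = 507 pts.
Column-greedy (each role in turn goes to its best remaining employee) gives 458 pts, worse by 49.
Every other assignment is strictly worse.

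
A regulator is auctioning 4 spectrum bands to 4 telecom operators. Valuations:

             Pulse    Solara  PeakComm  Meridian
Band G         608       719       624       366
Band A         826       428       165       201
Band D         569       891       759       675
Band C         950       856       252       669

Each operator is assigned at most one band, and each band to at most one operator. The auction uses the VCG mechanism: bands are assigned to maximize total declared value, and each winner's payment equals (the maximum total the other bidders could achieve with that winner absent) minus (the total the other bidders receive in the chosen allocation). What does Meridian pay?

Meridian pays $124M.

Efficient allocation: Pulse→Band A ($826M), Solara→Band D ($891M), PeakComm→Band G ($624M), Meridian→Band C ($669M); total welfare W = $3010M.
Meridian receives Band C at value $669M, so the others get W − 669 = $2341M.
Without Meridian: best allocation of the remaining 3 bidders over all 4 bands is Pulse→Band C ($950M), Solara→Band D ($891M), PeakComm→Band G ($624M), total $2465M.
VCG payment = (others' best without Meridian) − (others' welfare with Meridian) = 2465 − 2341 = $124M.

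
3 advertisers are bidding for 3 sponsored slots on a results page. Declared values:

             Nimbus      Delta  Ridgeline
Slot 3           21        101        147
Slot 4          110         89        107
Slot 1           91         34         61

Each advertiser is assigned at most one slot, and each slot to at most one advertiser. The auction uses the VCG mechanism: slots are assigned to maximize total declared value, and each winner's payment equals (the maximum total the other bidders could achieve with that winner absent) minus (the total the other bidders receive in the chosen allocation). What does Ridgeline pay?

Ridgeline pays $31.

Efficient allocation: Nimbus→Slot 1 ($91), Delta→Slot 4 ($89), Ridgeline→Slot 3 ($147); total welfare W = $327.
Ridgeline receives Slot 3 at value $147, so the others get W − 147 = $180.
Without Ridgeline: best allocation of the remaining 2 bidders over all 3 slots is Nimbus→Slot 4 ($110), Delta→Slot 3 ($101), total $211.
VCG payment = (others' best without Ridgeline) − (others' welfare with Ridgeline) = 211 − 180 = $31.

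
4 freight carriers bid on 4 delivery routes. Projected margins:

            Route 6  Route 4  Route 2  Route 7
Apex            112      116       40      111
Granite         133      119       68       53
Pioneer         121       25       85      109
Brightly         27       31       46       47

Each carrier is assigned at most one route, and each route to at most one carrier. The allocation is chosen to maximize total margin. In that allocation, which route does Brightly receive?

This is the linear assignment problem.
Optimal: Apex→Route 4 ($116k), Granite→Route 6 ($133k), Pioneer→Route 7 ($109k), Brightly→Route 2 ($46k) — total 116+133+109+46 = $404k.
Column-greedy (each route in turn goes to its best remaining carrier) gives $381k, worse by 23.
Checked against all permutations: $404k is optimal.
Brightly's own top route is Route 7 ($47k), but forcing Brightly→Route 7 and reassigning the rest optimally gives only $381k — worse by 23.

Brightly receives Route 2.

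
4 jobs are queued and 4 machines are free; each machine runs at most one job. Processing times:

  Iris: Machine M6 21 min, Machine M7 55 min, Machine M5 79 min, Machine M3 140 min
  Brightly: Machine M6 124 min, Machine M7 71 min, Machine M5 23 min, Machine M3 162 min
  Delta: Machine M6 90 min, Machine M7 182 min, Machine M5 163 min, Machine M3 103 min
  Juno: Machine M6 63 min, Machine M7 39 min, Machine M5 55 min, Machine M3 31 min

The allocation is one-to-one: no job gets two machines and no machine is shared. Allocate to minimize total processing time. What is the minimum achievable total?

This is the linear assignment problem.
Optimal: Iris→Machine M6 (21 min), Brightly→Machine M5 (23 min), Delta→Machine M3 (103 min), Juno→Machine M7 (39 min) — total 21+23+103+39 = 186 min.
Min-entry greedy (repeatedly take the single cheapest remaining cell) gives 257 min, worse by 71.
Every other assignment is strictly worse.

Minimum total: 186 min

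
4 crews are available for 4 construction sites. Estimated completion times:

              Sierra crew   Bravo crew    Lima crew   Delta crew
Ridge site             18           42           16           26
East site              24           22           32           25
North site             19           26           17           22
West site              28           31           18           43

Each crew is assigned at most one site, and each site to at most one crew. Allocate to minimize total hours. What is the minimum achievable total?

Minimum total: 80 hours

Optimal: Sierra crew→Ridge site (18 hours), Bravo crew→East site (22 hours), Lima crew→West site (18 hours), Delta crew→North site (22 hours) — total 18+22+18+22 = 80 hours.
Next-best assignment: Sierra crew→North site, Bravo crew→East site, Lima crew→West site, Delta crew→Ridge site = 85 hours.
Swapping Delta crew↔Lima crew (Delta crew→West site 43 hours, Lima crew→North site 17 hours) adds 20.
Every other assignment is strictly worse.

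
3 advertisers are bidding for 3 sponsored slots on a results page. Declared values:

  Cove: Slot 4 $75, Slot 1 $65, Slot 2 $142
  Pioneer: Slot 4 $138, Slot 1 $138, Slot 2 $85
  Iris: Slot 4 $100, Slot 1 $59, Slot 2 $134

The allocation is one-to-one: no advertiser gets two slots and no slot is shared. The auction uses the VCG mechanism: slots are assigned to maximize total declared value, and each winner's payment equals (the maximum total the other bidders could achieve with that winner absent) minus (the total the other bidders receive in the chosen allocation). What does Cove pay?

Cove pays $34.

Efficient allocation: Cove→Slot 2 ($142), Pioneer→Slot 1 ($138), Iris→Slot 4 ($100); total welfare W = $380.
Cove receives Slot 2 at value $142, so the others get W − 142 = $238.
Without Cove: best allocation of the remaining 2 bidders over all 3 slots is Pioneer→Slot 4 ($138), Iris→Slot 2 ($134), total $272.
VCG payment = (others' best without Cove) − (others' welfare with Cove) = 272 − 238 = $34.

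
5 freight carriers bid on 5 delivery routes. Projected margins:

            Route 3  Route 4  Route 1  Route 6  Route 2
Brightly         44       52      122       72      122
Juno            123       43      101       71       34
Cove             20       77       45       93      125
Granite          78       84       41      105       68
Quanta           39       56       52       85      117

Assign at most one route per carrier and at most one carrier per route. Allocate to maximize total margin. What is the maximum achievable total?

This is a one-to-one assignment (maximum-weight bipartite matching).
Optimal: Brightly→Route 1 ($122k), Juno→Route 3 ($123k), Cove→Route 4 ($77k), Granite→Route 6 ($105k), Quanta→Route 2 ($117k) — total 122+123+77+105+117 = $544k.
Column-greedy (each route in turn goes to its best remaining carrier) gives $539k, worse by 5.
Swapping Brightly↔Granite (Brightly→Route 6 $72k, Granite→Route 1 $41k) loses 114.
No other one-to-one assignment exceeds $544k.

Maximum total: $544k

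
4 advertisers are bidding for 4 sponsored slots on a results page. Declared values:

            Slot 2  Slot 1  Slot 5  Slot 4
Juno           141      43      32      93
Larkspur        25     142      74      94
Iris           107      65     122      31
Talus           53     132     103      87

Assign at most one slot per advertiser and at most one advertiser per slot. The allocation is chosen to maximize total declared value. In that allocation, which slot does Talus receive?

This is the linear assignment problem.
Optimal: Juno→Slot 2 ($141), Larkspur→Slot 1 ($142), Iris→Slot 5 ($122), Talus→Slot 4 ($87) — total 141+142+122+87 = $492.
Every other assignment is strictly worse.
Talus's own top slot is Slot 1 ($132), but forcing Talus→Slot 1 and reassigning the rest optimally gives only $489 — worse by 3.

Talus receives Slot 4.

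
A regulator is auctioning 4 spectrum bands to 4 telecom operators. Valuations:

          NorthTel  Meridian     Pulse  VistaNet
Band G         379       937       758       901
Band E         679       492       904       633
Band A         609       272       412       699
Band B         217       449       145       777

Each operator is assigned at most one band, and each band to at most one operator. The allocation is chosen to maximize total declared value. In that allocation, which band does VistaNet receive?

Optimal: NorthTel→Band A ($609M), Meridian→Band G ($937M), Pulse→Band E ($904M), VistaNet→Band B ($777M) — total 609+937+904+777 = $3227M.
Row-greedy (each operator in turn takes its best remaining band) gives $2805M, worse by 422.
VistaNet's own top band is Band G ($901M), but forcing VistaNet→Band G and reassigning the rest optimally gives only $2863M — worse by 364.

VistaNet receives Band B.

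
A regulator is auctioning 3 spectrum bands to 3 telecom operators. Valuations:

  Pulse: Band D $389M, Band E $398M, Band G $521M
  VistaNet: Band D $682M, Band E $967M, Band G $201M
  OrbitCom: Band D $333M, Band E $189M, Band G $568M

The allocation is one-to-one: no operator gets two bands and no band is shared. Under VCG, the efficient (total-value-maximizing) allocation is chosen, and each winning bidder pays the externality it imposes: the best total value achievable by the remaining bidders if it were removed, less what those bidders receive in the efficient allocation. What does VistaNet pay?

Efficient allocation: Pulse→Band D ($389M), VistaNet→Band E ($967M), OrbitCom→Band G ($568M); total welfare W = $1924M.
VistaNet receives Band E at value $967M, so the others get W − 967 = $957M.
Without VistaNet: best allocation of the remaining 2 bidders over all 3 bands is Pulse→Band E ($398M), OrbitCom→Band G ($568M), total $966M.
VCG payment = (others' best without VistaNet) − (others' welfare with VistaNet) = 966 − 957 = $9M.

VistaNet pays $9M.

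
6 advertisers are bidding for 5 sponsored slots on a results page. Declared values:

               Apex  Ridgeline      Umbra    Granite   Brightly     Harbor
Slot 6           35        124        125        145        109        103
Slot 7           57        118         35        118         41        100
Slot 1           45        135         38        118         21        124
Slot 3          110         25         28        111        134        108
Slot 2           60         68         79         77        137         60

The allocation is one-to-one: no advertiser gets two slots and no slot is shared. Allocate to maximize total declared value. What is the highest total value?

Max total: $634

Optimal: Granite→Slot 6 ($145), Ridgeline→Slot 7 ($118), Harbor→Slot 1 ($124), Apex→Slot 3 ($110), Brightly→Slot 2 ($137) — total 145+118+124+110+137 = $634.
Column-greedy (each slot in turn goes to its best remaining advertiser) gives $600, worse by 34.
Swapping Brightly↔Granite (Brightly→Slot 6 $109, Granite→Slot 2 $77) loses 96.
Every other assignment is strictly worse.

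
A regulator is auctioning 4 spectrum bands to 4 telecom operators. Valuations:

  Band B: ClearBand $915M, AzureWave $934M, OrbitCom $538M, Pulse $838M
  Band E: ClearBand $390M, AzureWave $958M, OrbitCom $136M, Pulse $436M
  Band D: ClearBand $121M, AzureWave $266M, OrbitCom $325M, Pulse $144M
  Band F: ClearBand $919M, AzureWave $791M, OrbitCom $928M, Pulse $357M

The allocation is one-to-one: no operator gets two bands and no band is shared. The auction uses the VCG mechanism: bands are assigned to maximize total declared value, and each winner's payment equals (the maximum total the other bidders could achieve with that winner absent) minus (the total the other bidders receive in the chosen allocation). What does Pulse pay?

Efficient allocation: ClearBand→Band F ($919M), AzureWave→Band E ($958M), OrbitCom→Band D ($325M), Pulse→Band B ($838M); total welfare W = $3040M.
Pulse receives Band B at value $838M, so the others get W − 838 = $2202M.
Without Pulse: best allocation of the remaining 3 bidders over all 4 bands is ClearBand→Band B ($915M), AzureWave→Band E ($958M), OrbitCom→Band F ($928M), total $2801M.
VCG payment = (others' best without Pulse) − (others' welfare with Pulse) = 2801 − 2202 = $599M.

Pulse pays $599M.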